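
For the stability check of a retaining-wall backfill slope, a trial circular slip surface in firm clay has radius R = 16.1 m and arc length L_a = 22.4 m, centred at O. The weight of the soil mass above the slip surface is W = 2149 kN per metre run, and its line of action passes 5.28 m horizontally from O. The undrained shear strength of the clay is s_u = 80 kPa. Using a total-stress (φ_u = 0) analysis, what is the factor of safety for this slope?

Taking moments about the centre O, the resisting moment is provided by the undrained shear strength acting along the arc:
M_R = s_u·L_a·R = 80·22.40·16.1 = 28851.2 kN·m/m
M_D = W·d = 2149·5.28 = 11346.7 kN·m/m
FS = M_R / M_D = 28851.2 / 11346.7 = 2.543

FS = 2.54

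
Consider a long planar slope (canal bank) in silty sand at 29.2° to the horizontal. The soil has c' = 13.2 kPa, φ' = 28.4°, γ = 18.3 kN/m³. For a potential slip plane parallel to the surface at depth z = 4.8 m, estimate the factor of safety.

FS = 1.32

For an infinite slope with a slip plane parallel to the surface (no pore pressure): FS = [c' + γz cos²β tanφ'] / [γz sinβ cosβ].
γz = 18.3·4.8 = 87.84 kN/m²
Numerator = 13.2 + 87.84·cos²29.2°·tan28.4° = 13.2 + 87.84·0.7620·0.5407 = 49.391 kPa
Denominator = 87.84·sin29.2°·cos29.2° = 87.84·0.4879·0.8729 = 37.408 kPa
FS = 49.391 / 37.408 = 1.320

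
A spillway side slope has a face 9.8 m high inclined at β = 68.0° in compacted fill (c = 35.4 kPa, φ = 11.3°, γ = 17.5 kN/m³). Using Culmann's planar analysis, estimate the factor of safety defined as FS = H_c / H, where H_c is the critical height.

H_c = (4c/γ) · sinβ cosφ / [1 − cos(β − φ)]
    = (4·35.4/17.5) · sin68.0°·cos11.3° / [1 − cos56.7°]
    = 8.091 · 0.9092 / 0.4510 = 16.31 m
FS = H_c / H = 16.31 / 9.8 = 1.665

FS = 1.66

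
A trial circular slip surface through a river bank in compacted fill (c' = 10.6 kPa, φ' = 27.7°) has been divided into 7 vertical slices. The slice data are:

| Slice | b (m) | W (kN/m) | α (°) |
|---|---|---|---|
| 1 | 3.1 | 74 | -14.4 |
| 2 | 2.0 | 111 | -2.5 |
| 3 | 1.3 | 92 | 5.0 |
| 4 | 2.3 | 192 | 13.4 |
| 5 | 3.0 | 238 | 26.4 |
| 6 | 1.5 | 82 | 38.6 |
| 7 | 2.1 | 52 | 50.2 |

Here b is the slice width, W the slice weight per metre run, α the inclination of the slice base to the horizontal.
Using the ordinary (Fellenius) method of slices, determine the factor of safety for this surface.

FS = 2.61

Ordinary method of slices: FS = Σ[c'·Δl_i + (W_i cosα_i)·tanφ'] / Σ W_i sinα_i, with Δl_i = b_i / cosα_i.
Slice 1: Δl = 3.1/cos(-14.4°) = 3.201 m; N'_1 = 74·cos(-14.4°) = 71.7; c'Δl = 33.93; W sinα = -18.4
Slice 2: Δl = 2.0/cos(-2.5°) = 2.002 m; N'_2 = 111·cos(-2.5°) = 110.9; c'Δl = 21.22; W sinα = -4.8
Slice 3: Δl = 1.3/cos5.0° = 1.305 m; N'_3 = 92·cos5.0° = 91.6; c'Δl = 13.83; W sinα = 8.0
Slice 4: Δl = 2.3/cos13.4° = 2.364 m; N'_4 = 192·cos13.4° = 186.8; c'Δl = 25.06; W sinα = 44.5
Slice 5: Δl = 3.0/cos26.4° = 3.349 m; N'_5 = 238·cos26.4° = 213.2; c'Δl = 35.50; W sinα = 105.8
Slice 6: Δl = 1.5/cos38.6° = 1.919 m; N'_6 = 82·cos38.6° = 64.1; c'Δl = 20.34; W sinα = 51.2
Slice 7: Δl = 2.1/cos50.2° = 3.281 m; N'_7 = 52·cos50.2° = 33.3; c'Δl = 34.78; W sinα = 40.0
Σc'Δl = 184.7 kN/m; ΣN' = 771.5 kN/m; ΣW sinα = 226.2 kN/m
Resisting = 184.7 + 771.5·tan27.7° = 184.7 + 405.1 = 589.7 kN/m
FS = 589.7 / 226.2 = 2.607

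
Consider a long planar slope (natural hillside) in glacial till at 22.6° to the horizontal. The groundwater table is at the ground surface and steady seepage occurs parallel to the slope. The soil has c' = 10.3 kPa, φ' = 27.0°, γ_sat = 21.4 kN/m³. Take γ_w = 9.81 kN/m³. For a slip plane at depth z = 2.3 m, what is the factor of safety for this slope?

FS = 1.25

With seepage parallel to the slope and the water table at the surface, the effective normal stress on the slip plane uses the buoyant unit weight γ' = γ_sat − γ_w while the driving shear stress uses γ_sat:
FS = [c' + γ' z cos²β tanφ'] / [γ_sat z sinβ cosβ]
γ' = 21.4 − 9.81 = 11.59 kN/m³
Numerator = 10.3 + 11.59·2.3·cos²22.6°·tan27.0° = 10.3 + 11.59·2.3·0.8523·0.5095 = 21.877 kPa
Denominator = 21.4·2.3·sin22.6°·cos22.6° = 21.4·2.3·0.3843·0.9232 = 17.463 kPa
FS = 21.877 / 17.463 = 1.253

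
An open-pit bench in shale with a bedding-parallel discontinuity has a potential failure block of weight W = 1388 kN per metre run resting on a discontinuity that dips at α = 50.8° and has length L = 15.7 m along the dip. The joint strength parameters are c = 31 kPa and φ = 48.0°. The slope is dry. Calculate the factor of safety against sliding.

FS = 1.36

Resolving the block weight along and normal to the plane and applying the Mohr–Coulomb strength on the joint:
N' = W cosα = 1388·cos50.8° = 877.3 kN/m
Driving force T = W sinα = 1388·sin50.8° = 1075.6 kN/m
Resisting force R = c·L + N'·tanφ = 31·15.7 + 877.3·tan48.0° = 486.7 + 974.3 = 1461.0 kN/m
FS = R / T = 1461.0 / 1075.6 = 1.358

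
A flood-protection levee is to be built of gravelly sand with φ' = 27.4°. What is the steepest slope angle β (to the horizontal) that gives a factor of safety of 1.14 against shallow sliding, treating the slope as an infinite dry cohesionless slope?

β = 24.5°

For an infinite dry cohesionless slope FS = tanφ'/tanβ, so tanβ = tanφ' / FS.
tanβ = tan27.4° / 1.14 = 0.5184 / 1.14 = 0.4547
β = arctan(0.4547) = 24.45°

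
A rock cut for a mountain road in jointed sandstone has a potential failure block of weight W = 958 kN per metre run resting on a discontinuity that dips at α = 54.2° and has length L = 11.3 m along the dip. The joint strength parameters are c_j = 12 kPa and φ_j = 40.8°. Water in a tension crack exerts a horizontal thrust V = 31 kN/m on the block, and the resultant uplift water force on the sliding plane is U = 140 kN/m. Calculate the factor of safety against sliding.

Resolving the block weight along and normal to the plane and applying the Mohr–Coulomb strength on the joint:
N' = W cosα − U − V sinα = 958·cos54.2° − 140 − 31·sin54.2° = 395.2 kN/m
Driving force T = W sinα + V cosα = 958·sin54.2° + 31·cos54.2° = 795.1 kN/m
Resisting force R = c_j·L + N'·tanφ_j = 12·11.3 + 395.2·tan40.8° = 135.6 + 341.2 = 476.8 kN/m
FS = R / T = 476.8 / 795.1 = 0.600

FS = 0.60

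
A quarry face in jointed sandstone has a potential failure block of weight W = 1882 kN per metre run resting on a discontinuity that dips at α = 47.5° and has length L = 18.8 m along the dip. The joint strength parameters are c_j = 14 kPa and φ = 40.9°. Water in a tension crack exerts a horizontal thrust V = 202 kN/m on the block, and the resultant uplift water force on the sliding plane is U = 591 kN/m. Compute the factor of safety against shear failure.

Resolving the block weight along and normal to the plane and applying the Mohr–Coulomb strength on the joint:
N' = W cosα − U − V sinα = 1882·cos47.5° − 591 − 202·sin47.5° = 531.5 kN/m
Driving force T = W sinα + V cosα = 1882·sin47.5° + 202·cos47.5° = 1524.0 kN/m
Resisting force R = c_j·L + N'·tanφ = 14·18.8 + 531.5·tan40.9° = 263.2 + 460.4 = 723.6 kN/m
FS = R / T = 723.6 / 1524.0 = 0.475

FS = 0.47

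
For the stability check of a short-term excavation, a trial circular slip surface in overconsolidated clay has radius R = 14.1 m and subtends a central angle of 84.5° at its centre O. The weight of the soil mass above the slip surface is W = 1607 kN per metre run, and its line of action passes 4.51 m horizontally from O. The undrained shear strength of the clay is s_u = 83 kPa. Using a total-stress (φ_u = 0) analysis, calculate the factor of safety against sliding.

Taking moments about the centre O, the resisting moment is provided by the undrained shear strength acting along the arc:
Arc length L_a = R·θ = 14.1·(84.5°·π/180) = 14.1·1.4748 = 20.79 m
M_R = s_u·L_a·R = 83·20.79·14.1 = 24336.1 kN·m/m
M_D = W·d = 1607·4.51 = 7247.6 kN·m/m
FS = M_R / M_D = 24336.1 / 7247.6 = 3.358

FS = 3.36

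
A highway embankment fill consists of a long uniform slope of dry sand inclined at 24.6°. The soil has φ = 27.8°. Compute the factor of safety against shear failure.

For a dry cohesionless infinite slope the factor of safety is FS = tanφ / tanβ.
FS = tan27.8° / tan24.6° = 0.5272 / 0.4578 = 1.152

FS = 1.15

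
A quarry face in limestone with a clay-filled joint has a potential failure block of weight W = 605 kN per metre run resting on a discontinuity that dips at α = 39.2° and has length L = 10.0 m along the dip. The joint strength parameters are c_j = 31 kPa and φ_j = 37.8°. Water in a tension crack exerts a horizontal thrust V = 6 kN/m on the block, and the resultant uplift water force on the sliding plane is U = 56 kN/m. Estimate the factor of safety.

Resolving the block weight along and normal to the plane and applying the Mohr–Coulomb strength on the joint:
N' = W cosα − U − V sinα = 605·cos39.2° − 56 − 6·sin39.2° = 409.0 kN/m
Driving force T = W sinα + V cosα = 605·sin39.2° + 6·cos39.2° = 387.0 kN/m
Resisting force R = c_j·L + N'·tanφ_j = 31·10.0 + 409.0·tan37.8° = 310.0 + 317.3 = 627.3 kN/m
FS = R / T = 627.3 / 387.0 = 1.621

FS = 1.62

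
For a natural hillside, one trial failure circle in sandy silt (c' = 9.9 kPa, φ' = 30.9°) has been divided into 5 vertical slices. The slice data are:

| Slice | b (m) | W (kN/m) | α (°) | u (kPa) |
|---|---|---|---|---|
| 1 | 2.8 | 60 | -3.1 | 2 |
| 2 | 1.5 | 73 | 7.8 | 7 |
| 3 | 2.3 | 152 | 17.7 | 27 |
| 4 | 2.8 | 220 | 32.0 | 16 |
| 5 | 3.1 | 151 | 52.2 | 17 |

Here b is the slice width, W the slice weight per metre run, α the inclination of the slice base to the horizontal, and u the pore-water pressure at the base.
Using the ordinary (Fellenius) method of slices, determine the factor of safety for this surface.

Ordinary method of slices: FS = Σ[c'·Δl_i + (W_i cosα_i − u_i·Δl_i)·tanφ'] / Σ W_i sinα_i, with Δl_i = b_i / cosα_i.
Slice 1: Δl = 2.8/cos(-3.1°) = 2.804 m; N'_1 = 60·cos(-3.1°) − 2·2.804 = 54.3; c'Δl = 27.76; W sinα = -3.2
Slice 2: Δl = 1.5/cos7.8° = 1.514 m; N'_2 = 73·cos7.8° − 7·1.514 = 61.7; c'Δl = 14.99; W sinα = 9.9
Slice 3: Δl = 2.3/cos17.7° = 2.414 m; N'_3 = 152·cos17.7° − 27·2.414 = 79.6; c'Δl = 23.90; W sinα = 46.2
Slice 4: Δl = 2.8/cos32.0° = 3.302 m; N'_4 = 220·cos32.0° − 16·3.302 = 133.7; c'Δl = 32.69; W sinα = 116.6
Slice 5: Δl = 3.1/cos52.2° = 5.058 m; N'_5 = 151·cos52.2° − 17·5.058 = 6.6; c'Δl = 50.07; W sinα = 119.3
Σc'Δl = 149.4 kN/m; ΣN' = 336.0 kN/m; ΣW sinα = 288.8 kN/m
Resisting = 149.4 + 336.0·tan30.9° = 149.4 + 201.1 = 350.5 kN/m
FS = 350.5 / 288.8 = 1.214

FS = 1.21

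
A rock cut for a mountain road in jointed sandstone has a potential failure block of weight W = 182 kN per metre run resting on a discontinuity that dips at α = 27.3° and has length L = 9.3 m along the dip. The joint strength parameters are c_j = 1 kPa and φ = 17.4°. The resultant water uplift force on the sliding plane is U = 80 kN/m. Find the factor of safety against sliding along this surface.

Resolving the block weight along and normal to the plane and applying the Mohr–Coulomb strength on the joint:
N' = W cosα − U = 182·cos27.3° − 80 = 81.7 kN/m
Driving force T = W sinα = 182·sin27.3° = 83.5 kN/m
Resisting force R = c_j·L + N'·tanφ = 1·9.3 + 81.7·tan17.4° = 9.3 + 25.6 = 34.9 kN/m
FS = R / T = 34.9 / 83.5 = 0.418

FS = 0.42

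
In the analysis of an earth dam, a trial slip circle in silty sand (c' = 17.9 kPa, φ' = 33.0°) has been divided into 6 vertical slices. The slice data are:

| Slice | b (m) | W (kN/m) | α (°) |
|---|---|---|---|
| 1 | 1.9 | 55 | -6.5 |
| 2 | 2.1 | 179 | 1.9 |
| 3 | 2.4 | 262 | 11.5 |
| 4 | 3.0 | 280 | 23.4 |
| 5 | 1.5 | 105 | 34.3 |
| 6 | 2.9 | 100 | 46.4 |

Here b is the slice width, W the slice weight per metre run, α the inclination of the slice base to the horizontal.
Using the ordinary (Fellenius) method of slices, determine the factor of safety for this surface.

Ordinary method of slices: FS = Σ[c'·Δl_i + (W_i cosα_i)·tanφ'] / Σ W_i sinα_i, with Δl_i = b_i / cosα_i.
Slice 1: Δl = 1.9/cos(-6.5°) = 1.912 m; N'_1 = 55·cos(-6.5°) = 54.6; c'Δl = 34.23; W sinα = -6.2
Slice 2: Δl = 2.1/cos1.9° = 2.101 m; N'_2 = 179·cos1.9° = 178.9; c'Δl = 37.61; W sinα = 5.9
Slice 3: Δl = 2.4/cos11.5° = 2.449 m; N'_3 = 262·cos11.5° = 256.7; c'Δl = 43.84; W sinα = 52.2
Slice 4: Δl = 3.0/cos23.4° = 3.269 m; N'_4 = 280·cos23.4° = 257.0; c'Δl = 58.51; W sinα = 111.2
Slice 5: Δl = 1.5/cos34.3° = 1.816 m; N'_5 = 105·cos34.3° = 86.7; c'Δl = 32.50; W sinα = 59.2
Slice 6: Δl = 2.9/cos46.4° = 4.205 m; N'_6 = 100·cos46.4° = 69.0; c'Δl = 75.27; W sinα = 72.4
Σc'Δl = 282.0 kN/m; ΣN' = 903.0 kN/m; ΣW sinα = 294.7 kN/m
Resisting = 282.0 + 903.0·tan33.0° = 282.0 + 586.4 = 868.4 kN/m
FS = 868.4 / 294.7 = 2.946

FS = 2.95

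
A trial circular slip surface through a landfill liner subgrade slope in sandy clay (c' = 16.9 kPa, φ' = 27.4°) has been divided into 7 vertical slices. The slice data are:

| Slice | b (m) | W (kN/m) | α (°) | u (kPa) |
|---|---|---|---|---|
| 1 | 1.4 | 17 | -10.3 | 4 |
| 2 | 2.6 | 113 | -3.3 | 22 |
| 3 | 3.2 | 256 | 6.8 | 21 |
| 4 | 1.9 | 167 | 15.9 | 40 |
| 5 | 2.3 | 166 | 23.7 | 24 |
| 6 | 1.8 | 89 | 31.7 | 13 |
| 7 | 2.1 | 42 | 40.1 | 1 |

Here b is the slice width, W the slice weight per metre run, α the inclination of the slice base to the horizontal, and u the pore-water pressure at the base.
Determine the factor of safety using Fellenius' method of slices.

FS = 2.62

Ordinary method of slices: FS = Σ[c'·Δl_i + (W_i cosα_i − u_i·Δl_i)·tanφ'] / Σ W_i sinα_i, with Δl_i = b_i / cosα_i.
Slice 1: Δl = 1.4/cos(-10.3°) = 1.423 m; N'_1 = 17·cos(-10.3°) − 4·1.423 = 11.0; c'Δl = 24.05; W sinα = -3.0
Slice 2: Δl = 2.6/cos(-3.3°) = 2.604 m; N'_2 = 113·cos(-3.3°) − 22·2.604 = 55.5; c'Δl = 44.01; W sinα = -6.5
Slice 3: Δl = 3.2/cos6.8° = 3.223 m; N'_3 = 256·cos6.8° − 21·3.223 = 186.5; c'Δl = 54.46; W sinα = 30.3
Slice 4: Δl = 1.9/cos15.9° = 1.976 m; N'_4 = 167·cos15.9° − 40·1.976 = 81.6; c'Δl = 33.39; W sinα = 45.8
Slice 5: Δl = 2.3/cos23.7° = 2.512 m; N'_5 = 166·cos23.7° − 24·2.512 = 91.7; c'Δl = 42.45; W sinα = 66.7
Slice 6: Δl = 1.8/cos31.7° = 2.116 m; N'_6 = 89·cos31.7° − 13·2.116 = 48.2; c'Δl = 35.75; W sinα = 46.8
Slice 7: Δl = 2.1/cos40.1° = 2.745 m; N'_7 = 42·cos40.1° − 1·2.745 = 29.4; c'Δl = 46.40; W sinα = 27.1
Σc'Δl = 280.5 kN/m; ΣN' = 504.0 kN/m; ΣW sinα = 207.1 kN/m
Resisting = 280.5 + 504.0·tan27.4° = 280.5 + 261.2 = 541.7 kN/m
FS = 541.7 / 207.1 = 2.616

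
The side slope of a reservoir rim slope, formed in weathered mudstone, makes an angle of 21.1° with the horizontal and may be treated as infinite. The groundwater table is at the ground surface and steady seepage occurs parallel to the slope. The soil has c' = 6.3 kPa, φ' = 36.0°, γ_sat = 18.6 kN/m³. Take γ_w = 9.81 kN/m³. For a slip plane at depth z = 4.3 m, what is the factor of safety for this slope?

FS = 1.12

With seepage parallel to the slope and the water table at the surface, the effective normal stress on the slip plane uses the buoyant unit weight γ' = γ_sat − γ_w while the driving shear stress uses γ_sat:
FS = [c' + γ' z cos²β tanφ'] / [γ_sat z sinβ cosβ]
γ' = 18.6 − 9.81 = 8.79 kN/m³
Numerator = 6.3 + 8.79·4.3·cos²21.1°·tan36.0° = 6.3 + 8.79·4.3·0.8704·0.7265 = 30.202 kPa
Denominator = 18.6·4.3·sin21.1°·cos21.1° = 18.6·4.3·0.3600·0.9330 = 26.862 kPa
FS = 30.202 / 26.862 = 1.124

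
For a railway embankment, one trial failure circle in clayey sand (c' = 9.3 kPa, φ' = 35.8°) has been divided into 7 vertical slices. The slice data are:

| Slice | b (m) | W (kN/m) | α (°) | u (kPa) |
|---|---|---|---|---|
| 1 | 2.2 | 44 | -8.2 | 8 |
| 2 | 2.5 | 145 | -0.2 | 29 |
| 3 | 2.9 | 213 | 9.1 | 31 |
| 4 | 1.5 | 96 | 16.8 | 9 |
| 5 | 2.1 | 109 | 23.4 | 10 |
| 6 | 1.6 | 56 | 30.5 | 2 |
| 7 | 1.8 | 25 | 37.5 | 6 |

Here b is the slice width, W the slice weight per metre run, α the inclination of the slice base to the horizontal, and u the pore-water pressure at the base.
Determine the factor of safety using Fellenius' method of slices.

FS = 3.18

Ordinary method of slices: FS = Σ[c'·Δl_i + (W_i cosα_i − u_i·Δl_i)·tanφ'] / Σ W_i sinα_i, with Δl_i = b_i / cosα_i.
Slice 1: Δl = 2.2/cos(-8.2°) = 2.223 m; N'_1 = 44·cos(-8.2°) − 8·2.223 = 25.8; c'Δl = 20.67; W sinα = -6.3
Slice 2: Δl = 2.5/cos(-0.2°) = 2.500 m; N'_2 = 145·cos(-0.2°) − 29·2.500 = 72.5; c'Δl = 23.25; W sinα = -0.5
Slice 3: Δl = 2.9/cos9.1° = 2.937 m; N'_3 = 213·cos9.1° − 31·2.937 = 119.3; c'Δl = 27.31; W sinα = 33.7
Slice 4: Δl = 1.5/cos16.8° = 1.567 m; N'_4 = 96·cos16.8° − 9·1.567 = 77.8; c'Δl = 14.57; W sinα = 27.7
Slice 5: Δl = 2.1/cos23.4° = 2.288 m; N'_5 = 109·cos23.4° − 10·2.288 = 77.2; c'Δl = 21.28; W sinα = 43.3
Slice 6: Δl = 1.6/cos30.5° = 1.857 m; N'_6 = 56·cos30.5° − 2·1.857 = 44.5; c'Δl = 17.27; W sinα = 28.4
Slice 7: Δl = 1.8/cos37.5° = 2.269 m; N'_7 = 25·cos37.5° − 6·2.269 = 6.2; c'Δl = 21.10; W sinα = 15.2
Σc'Δl = 145.5 kN/m; ΣN' = 423.3 kN/m; ΣW sinα = 141.6 kN/m
Resisting = 145.5 + 423.3·tan35.8° = 145.5 + 305.3 = 450.7 kN/m
FS = 450.7 / 141.6 = 3.183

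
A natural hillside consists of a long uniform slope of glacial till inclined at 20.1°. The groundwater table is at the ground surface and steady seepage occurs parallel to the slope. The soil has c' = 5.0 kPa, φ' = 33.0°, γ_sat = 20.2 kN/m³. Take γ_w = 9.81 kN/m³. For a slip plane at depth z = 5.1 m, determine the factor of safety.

FS = 1.06

With seepage parallel to the slope and the water table at the surface, the effective normal stress on the slip plane uses the buoyant unit weight γ' = γ_sat − γ_w while the driving shear stress uses γ_sat:
FS = [c' + γ' z cos²β tanφ'] / [γ_sat z sinβ cosβ]
γ' = 20.2 − 9.81 = 10.39 kN/m³
Numerator = 5.0 + 10.39·5.1·cos²20.1°·tan33.0° = 5.0 + 10.39·5.1·0.8819·0.6494 = 35.347 kPa
Denominator = 20.2·5.1·sin20.1°·cos20.1° = 20.2·5.1·0.3437·0.9391 = 33.248 kPa
FS = 35.347 / 33.248 = 1.063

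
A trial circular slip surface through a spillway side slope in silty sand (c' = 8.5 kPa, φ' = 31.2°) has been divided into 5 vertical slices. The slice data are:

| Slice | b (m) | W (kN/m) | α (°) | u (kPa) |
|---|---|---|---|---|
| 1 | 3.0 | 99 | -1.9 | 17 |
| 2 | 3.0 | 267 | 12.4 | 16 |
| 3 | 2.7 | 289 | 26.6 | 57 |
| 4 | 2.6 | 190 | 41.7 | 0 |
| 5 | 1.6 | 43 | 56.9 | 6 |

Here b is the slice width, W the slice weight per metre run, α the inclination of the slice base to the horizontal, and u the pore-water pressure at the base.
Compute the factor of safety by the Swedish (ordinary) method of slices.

Ordinary method of slices: FS = Σ[c'·Δl_i + (W_i cosα_i − u_i·Δl_i)·tanφ'] / Σ W_i sinα_i, with Δl_i = b_i / cosα_i.
Slice 1: Δl = 3.0/cos(-1.9°) = 3.002 m; N'_1 = 99·cos(-1.9°) − 17·3.002 = 47.9; c'Δl = 25.51; W sinα = -3.3
Slice 2: Δl = 3.0/cos12.4° = 3.072 m; N'_2 = 267·cos12.4° − 16·3.072 = 211.6; c'Δl = 26.11; W sinα = 57.3
Slice 3: Δl = 2.7/cos26.6° = 3.020 m; N'_3 = 289·cos26.6° − 57·3.020 = 86.3; c'Δl = 25.67; W sinα = 129.4
Slice 4: Δl = 2.6/cos41.7° = 3.482 m; N'_4 = 190·cos41.7° − 0·3.482 = 141.9; c'Δl = 29.60; W sinα = 126.4
Slice 5: Δl = 1.6/cos56.9° = 2.930 m; N'_5 = 43·cos56.9° − 6·2.930 = 5.9; c'Δl = 24.90; W sinα = 36.0
Σc'Δl = 131.8 kN/m; ΣN' = 493.6 kN/m; ΣW sinα = 345.9 kN/m
Resisting = 131.8 + 493.6·tan31.2° = 131.8 + 298.9 = 430.7 kN/m
FS = 430.7 / 345.9 = 1.245

FS = 1.25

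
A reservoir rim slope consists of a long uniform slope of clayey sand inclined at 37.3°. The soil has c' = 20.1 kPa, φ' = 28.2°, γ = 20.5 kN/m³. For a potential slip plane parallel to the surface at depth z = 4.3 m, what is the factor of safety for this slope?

For an infinite slope with a slip plane parallel to the surface (no pore pressure): FS = [c' + γz cos²β tanφ'] / [γz sinβ cosβ].
γz = 20.5·4.3 = 88.15 kN/m²
Numerator = 20.1 + 88.15·cos²37.3°·tan28.2° = 20.1 + 88.15·0.6328·0.5362 = 50.009 kPa
Denominator = 88.15·sin37.3°·cos37.3° = 88.15·0.6060·0.7955 = 42.493 kPa
FS = 50.009 / 42.493 = 1.177

FS = 1.18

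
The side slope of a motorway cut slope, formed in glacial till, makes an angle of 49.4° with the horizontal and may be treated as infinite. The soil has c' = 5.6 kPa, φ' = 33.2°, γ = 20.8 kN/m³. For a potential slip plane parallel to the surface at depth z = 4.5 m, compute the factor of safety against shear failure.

FS = 0.68

For an infinite slope with a slip plane parallel to the surface (no pore pressure): FS = [c' + γz cos²β tanφ'] / [γz sinβ cosβ].
γz = 20.8·4.5 = 93.60 kN/m²
Numerator = 5.6 + 93.60·cos²49.4°·tan33.2° = 5.6 + 93.60·0.4235·0.6544 = 31.540 kPa
Denominator = 93.60·sin49.4°·cos49.4° = 93.60·0.7593·0.6508 = 46.249 kPa
FS = 31.540 / 46.249 = 0.682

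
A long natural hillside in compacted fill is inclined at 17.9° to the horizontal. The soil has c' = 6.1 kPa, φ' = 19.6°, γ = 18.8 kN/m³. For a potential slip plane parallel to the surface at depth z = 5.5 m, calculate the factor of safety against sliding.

For an infinite slope with a slip plane parallel to the surface (no pore pressure): FS = [c' + γz cos²β tanφ'] / [γz sinβ cosβ].
γz = 18.8·5.5 = 103.40 kN/m²
Numerator = 6.1 + 103.40·cos²17.9°·tan19.6° = 6.1 + 103.40·0.9055·0.3561 = 39.441 kPa
Denominator = 103.40·sin17.9°·cos17.9° = 103.40·0.3074·0.9516 = 30.242 kPa
FS = 39.441 / 30.242 = 1.304

FS = 1.30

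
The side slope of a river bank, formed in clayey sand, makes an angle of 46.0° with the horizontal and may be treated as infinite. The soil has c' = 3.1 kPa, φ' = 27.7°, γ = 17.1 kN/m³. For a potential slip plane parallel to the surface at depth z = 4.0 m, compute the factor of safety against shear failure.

FS = 0.60

For an infinite slope with a slip plane parallel to the surface (no pore pressure): FS = [c' + γz cos²β tanφ'] / [γz sinβ cosβ].
γz = 17.1·4.0 = 68.40 kN/m²
Numerator = 3.1 + 68.40·cos²46.0°·tan27.7° = 3.1 + 68.40·0.4826·0.5250 = 20.429 kPa
Denominator = 68.40·sin46.0°·cos46.0° = 68.40·0.7193·0.6947 = 34.179 kPa
FS = 20.429 / 34.179 = 0.598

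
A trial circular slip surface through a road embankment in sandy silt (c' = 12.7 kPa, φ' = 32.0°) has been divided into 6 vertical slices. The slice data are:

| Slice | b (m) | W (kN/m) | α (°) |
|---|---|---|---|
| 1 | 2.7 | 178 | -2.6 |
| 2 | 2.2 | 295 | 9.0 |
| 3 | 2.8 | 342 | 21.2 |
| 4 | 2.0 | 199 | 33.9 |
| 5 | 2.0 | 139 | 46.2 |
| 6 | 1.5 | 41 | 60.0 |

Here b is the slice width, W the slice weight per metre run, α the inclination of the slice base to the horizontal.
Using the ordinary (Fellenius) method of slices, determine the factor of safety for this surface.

Ordinary method of slices: FS = Σ[c'·Δl_i + (W_i cosα_i)·tanφ'] / Σ W_i sinα_i, with Δl_i = b_i / cosα_i.
Slice 1: Δl = 2.7/cos(-2.6°) = 2.703 m; N'_1 = 178·cos(-2.6°) = 177.8; c'Δl = 34.33; W sinα = -8.1
Slice 2: Δl = 2.2/cos9.0° = 2.227 m; N'_2 = 295·cos9.0° = 291.4; c'Δl = 28.29; W sinα = 46.1
Slice 3: Δl = 2.8/cos21.2° = 3.003 m; N'_3 = 342·cos21.2° = 318.9; c'Δl = 38.14; W sinα = 123.7
Slice 4: Δl = 2.0/cos33.9° = 2.410 m; N'_4 = 199·cos33.9° = 165.2; c'Δl = 30.60; W sinα = 111.0
Slice 5: Δl = 2.0/cos46.2° = 2.890 m; N'_5 = 139·cos46.2° = 96.2; c'Δl = 36.70; W sinα = 100.3
Slice 6: Δl = 1.5/cos60.0° = 3.000 m; N'_6 = 41·cos60.0° = 20.5; c'Δl = 38.10; W sinα = 35.5
Σc'Δl = 206.2 kN/m; ΣN' = 1069.9 kN/m; ΣW sinα = 408.6 kN/m
Resisting = 206.2 + 1069.9·tan32.0° = 206.2 + 668.6 = 874.7 kN/m
FS = 874.7 / 408.6 = 2.141

FS = 2.14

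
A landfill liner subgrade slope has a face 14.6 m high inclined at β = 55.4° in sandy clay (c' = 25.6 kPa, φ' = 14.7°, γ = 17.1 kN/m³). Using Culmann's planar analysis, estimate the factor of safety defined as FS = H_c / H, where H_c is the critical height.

H_c = (4c'/γ) · sinβ cosφ' / [1 − cos(β − φ')]
    = (4·25.6/17.1) · sin55.4°·cos14.7° / [1 − cos40.7°]
    = 5.988 · 0.7962 / 0.2419 = 19.71 m
FS = H_c / H = 19.71 / 14.6 = 1.350

FS = 1.35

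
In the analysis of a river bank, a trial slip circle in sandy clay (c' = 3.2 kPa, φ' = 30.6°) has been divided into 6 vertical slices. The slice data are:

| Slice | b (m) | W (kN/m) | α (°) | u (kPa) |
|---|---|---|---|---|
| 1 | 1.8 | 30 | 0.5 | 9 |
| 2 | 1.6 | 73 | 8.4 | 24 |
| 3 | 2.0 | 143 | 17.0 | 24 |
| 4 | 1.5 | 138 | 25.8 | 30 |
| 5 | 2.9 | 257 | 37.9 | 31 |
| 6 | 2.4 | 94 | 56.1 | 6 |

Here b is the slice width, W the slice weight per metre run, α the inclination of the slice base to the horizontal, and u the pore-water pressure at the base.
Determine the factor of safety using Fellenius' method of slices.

Ordinary method of slices: FS = Σ[c'·Δl_i + (W_i cosα_i − u_i·Δl_i)·tanφ'] / Σ W_i sinα_i, with Δl_i = b_i / cosα_i.
Slice 1: Δl = 1.8/cos0.5° = 1.800 m; N'_1 = 30·cos0.5° − 9·1.800 = 13.8; c'Δl = 5.76; W sinα = 0.3
Slice 2: Δl = 1.6/cos8.4° = 1.617 m; N'_2 = 73·cos8.4° − 24·1.617 = 33.4; c'Δl = 5.18; W sinα = 10.7
Slice 3: Δl = 2.0/cos17.0° = 2.091 m; N'_3 = 143·cos17.0° − 24·2.091 = 86.6; c'Δl = 6.69; W sinα = 41.8
Slice 4: Δl = 1.5/cos25.8° = 1.666 m; N'_4 = 138·cos25.8° − 30·1.666 = 74.3; c'Δl = 5.33; W sinα = 60.1
Slice 5: Δl = 2.9/cos37.9° = 3.675 m; N'_5 = 257·cos37.9° − 31·3.675 = 88.9; c'Δl = 11.76; W sinα = 157.9
Slice 6: Δl = 2.4/cos56.1° = 4.303 m; N'_6 = 94·cos56.1° − 6·4.303 = 26.6; c'Δl = 13.77; W sinα = 78.0
Σc'Δl = 48.5 kN/m; ΣN' = 323.5 kN/m; ΣW sinα = 348.7 kN/m
Resisting = 48.5 + 323.5·tan30.6° = 48.5 + 191.3 = 239.8 kN/m
FS = 239.8 / 348.7 = 0.688

FS = 0.69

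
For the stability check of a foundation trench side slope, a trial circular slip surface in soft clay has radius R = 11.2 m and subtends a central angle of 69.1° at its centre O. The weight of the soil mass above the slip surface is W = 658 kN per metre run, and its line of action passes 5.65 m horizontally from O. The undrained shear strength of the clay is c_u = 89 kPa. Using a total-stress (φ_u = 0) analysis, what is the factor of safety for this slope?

FS = 3.62

Taking moments about the centre O, the resisting moment is provided by the undrained shear strength acting along the arc:
Arc length L_a = R·θ = 11.2·(69.1°·π/180) = 11.2·1.2060 = 13.51 m
M_R = c_u·L_a·R = 89·13.51·11.2 = 13464.2 kN·m/m
M_D = W·d = 658·5.65 = 3717.7 kN·m/m
FS = M_R / M_D = 13464.2 / 3717.7 = 3.622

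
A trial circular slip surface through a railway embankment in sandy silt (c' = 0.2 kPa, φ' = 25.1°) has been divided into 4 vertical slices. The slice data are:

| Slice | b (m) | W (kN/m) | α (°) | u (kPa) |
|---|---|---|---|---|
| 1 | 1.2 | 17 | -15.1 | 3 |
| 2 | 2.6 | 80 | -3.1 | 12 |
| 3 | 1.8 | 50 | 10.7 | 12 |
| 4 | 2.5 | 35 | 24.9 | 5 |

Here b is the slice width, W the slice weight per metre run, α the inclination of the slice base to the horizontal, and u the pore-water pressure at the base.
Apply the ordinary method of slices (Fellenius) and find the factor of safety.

FS = 3.38

Ordinary method of slices: FS = Σ[c'·Δl_i + (W_i cosα_i − u_i·Δl_i)·tanφ'] / Σ W_i sinα_i, with Δl_i = b_i / cosα_i.
Slice 1: Δl = 1.2/cos(-15.1°) = 1.243 m; N'_1 = 17·cos(-15.1°) − 3·1.243 = 12.7; c'Δl = 0.25; W sinα = -4.4
Slice 2: Δl = 2.6/cos(-3.1°) = 2.604 m; N'_2 = 80·cos(-3.1°) − 12·2.604 = 48.6; c'Δl = 0.52; W sinα = -4.3
Slice 3: Δl = 1.8/cos10.7° = 1.832 m; N'_3 = 50·cos10.7° − 12·1.832 = 27.1; c'Δl = 0.37; W sinα = 9.3
Slice 4: Δl = 2.5/cos24.9° = 2.756 m; N'_4 = 35·cos24.9° − 5·2.756 = 18.0; c'Δl = 0.55; W sinα = 14.7
Σc'Δl = 1.7 kN/m; ΣN' = 106.4 kN/m; ΣW sinα = 15.3 kN/m
Resisting = 1.7 + 106.4·tan25.1° = 1.7 + 49.9 = 51.5 kN/m
FS = 51.5 / 15.3 = 3.377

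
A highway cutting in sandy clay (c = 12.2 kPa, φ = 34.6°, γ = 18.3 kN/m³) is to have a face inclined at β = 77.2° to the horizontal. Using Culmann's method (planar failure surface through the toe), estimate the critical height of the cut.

H_c = 8.11 m

Culmann's analysis gives the critical failure plane at α_cr = (β + φ)/2 = (77.2 + 34.6)/2 = 55.9°, and the critical height
H_c = (4c/γ) · sinβ cosφ / [1 − cos(β − φ)]
    = (4·12.2/18.3) · sin77.2°·cos34.6° / [1 − cos(42.6°)]
    = 2.667 · 0.9751·0.8231 / [1 − 0.7361]
    = 2.667 · 0.8027 / 0.2639
    = 8.11 m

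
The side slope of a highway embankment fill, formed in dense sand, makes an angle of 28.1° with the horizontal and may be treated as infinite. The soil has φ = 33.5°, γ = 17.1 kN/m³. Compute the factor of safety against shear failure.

For a dry cohesionless infinite slope the factor of safety is FS = tanφ / tanβ.
FS = tan33.5° / tan28.1° = 0.6619 / 0.5340 = 1.240

FS = 1.24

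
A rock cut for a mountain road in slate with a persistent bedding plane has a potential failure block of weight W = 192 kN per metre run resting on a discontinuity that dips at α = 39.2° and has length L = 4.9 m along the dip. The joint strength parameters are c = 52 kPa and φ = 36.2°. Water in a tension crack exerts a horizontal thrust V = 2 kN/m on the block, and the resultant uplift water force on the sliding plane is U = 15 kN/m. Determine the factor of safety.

Resolving the block weight along and normal to the plane and applying the Mohr–Coulomb strength on the joint:
N' = W cosα − U − V sinα = 192·cos39.2° − 15 − 2·sin39.2° = 132.5 kN/m
Driving force T = W sinα + V cosα = 192·sin39.2° + 2·cos39.2° = 122.9 kN/m
Resisting force R = c·L + N'·tanφ = 52·4.9 + 132.5·tan36.2° = 254.8 + 97.0 = 351.8 kN/m
FS = R / T = 351.8 / 122.9 = 2.862

FS = 2.86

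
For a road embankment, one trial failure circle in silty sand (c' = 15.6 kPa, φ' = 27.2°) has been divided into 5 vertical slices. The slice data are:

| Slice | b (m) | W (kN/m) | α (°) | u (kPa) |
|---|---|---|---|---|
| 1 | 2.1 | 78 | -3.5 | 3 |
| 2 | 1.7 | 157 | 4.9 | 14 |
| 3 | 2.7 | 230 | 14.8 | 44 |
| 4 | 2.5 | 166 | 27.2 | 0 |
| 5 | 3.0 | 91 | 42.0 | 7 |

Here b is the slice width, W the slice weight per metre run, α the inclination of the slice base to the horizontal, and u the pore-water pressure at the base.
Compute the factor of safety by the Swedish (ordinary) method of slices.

FS = 2.26

Ordinary method of slices: FS = Σ[c'·Δl_i + (W_i cosα_i − u_i·Δl_i)·tanφ'] / Σ W_i sinα_i, with Δl_i = b_i / cosα_i.
Slice 1: Δl = 2.1/cos(-3.5°) = 2.104 m; N'_1 = 78·cos(-3.5°) − 3·2.104 = 71.5; c'Δl = 32.82; W sinα = -4.8
Slice 2: Δl = 1.7/cos4.9° = 1.706 m; N'_2 = 157·cos4.9° − 14·1.706 = 132.5; c'Δl = 26.62; W sinα = 13.4
Slice 3: Δl = 2.7/cos14.8° = 2.793 m; N'_3 = 230·cos14.8° − 44·2.793 = 99.5; c'Δl = 43.57; W sinα = 58.8
Slice 4: Δl = 2.5/cos27.2° = 2.811 m; N'_4 = 166·cos27.2° − 0·2.811 = 147.6; c'Δl = 43.85; W sinα = 75.9
Slice 5: Δl = 3.0/cos42.0° = 4.037 m; N'_5 = 91·cos42.0° − 7·4.037 = 39.4; c'Δl = 62.98; W sinα = 60.9
Σc'Δl = 209.8 kN/m; ΣN' = 490.6 kN/m; ΣW sinα = 204.2 kN/m
Resisting = 209.8 + 490.6·tan27.2° = 209.8 + 252.1 = 462.0 kN/m
FS = 462.0 / 204.2 = 2.263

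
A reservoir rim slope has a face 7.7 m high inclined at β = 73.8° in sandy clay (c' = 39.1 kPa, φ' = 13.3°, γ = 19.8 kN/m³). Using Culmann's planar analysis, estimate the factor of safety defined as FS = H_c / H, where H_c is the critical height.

H_c = (4c'/γ) · sinβ cosφ' / [1 − cos(β − φ')]
    = (4·39.1/19.8) · sin73.8°·cos13.3° / [1 − cos60.5°]
    = 7.899 · 0.9345 / 0.5076 = 14.54 m
FS = H_c / H = 14.54 / 7.7 = 1.889

FS = 1.89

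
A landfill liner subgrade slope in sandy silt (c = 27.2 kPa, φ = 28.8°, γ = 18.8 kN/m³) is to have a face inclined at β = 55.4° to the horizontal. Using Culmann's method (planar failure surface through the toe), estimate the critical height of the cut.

Culmann's analysis gives the critical failure plane at α_cr = (β + φ)/2 = (55.4 + 28.8)/2 = 42.1°, and the critical height
H_c = (4c/γ) · sinβ cosφ / [1 − cos(β − φ)]
    = (4·27.2/18.8) · sin55.4°·cos28.8° / [1 − cos(26.6°)]
    = 5.787 · 0.8231·0.8763 / [1 − 0.8942]
    = 5.787 · 0.7213 / 0.1058
    = 39.44 m

H_c = 39.44 m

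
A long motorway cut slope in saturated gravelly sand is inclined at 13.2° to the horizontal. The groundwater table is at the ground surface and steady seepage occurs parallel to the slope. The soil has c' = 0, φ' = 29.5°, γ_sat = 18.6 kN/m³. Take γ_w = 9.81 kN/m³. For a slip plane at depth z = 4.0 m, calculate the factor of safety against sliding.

With seepage parallel to the slope and the water table at the surface, the effective normal stress on the slip plane uses the buoyant unit weight γ' = γ_sat − γ_w while the driving shear stress uses γ_sat:
FS = [c' + γ' z cos²β tanφ'] / [γ_sat z sinβ cosβ]
(For c' = 0 this reduces to FS = (γ'/γ_sat)·tanφ'/tanβ.)
γ' = 18.6 − 9.81 = 8.79 kN/m³
Numerator = 0.0 + 8.79·4.0·cos²13.2°·tan29.5° = 0.0 + 8.79·4.0·0.9479·0.5658 = 18.855 kPa
Denominator = 18.6·4.0·sin13.2°·cos13.2° = 18.6·4.0·0.2284·0.9736 = 16.540 kPa
FS = 18.855 / 16.540 = 1.140

FS = 1.14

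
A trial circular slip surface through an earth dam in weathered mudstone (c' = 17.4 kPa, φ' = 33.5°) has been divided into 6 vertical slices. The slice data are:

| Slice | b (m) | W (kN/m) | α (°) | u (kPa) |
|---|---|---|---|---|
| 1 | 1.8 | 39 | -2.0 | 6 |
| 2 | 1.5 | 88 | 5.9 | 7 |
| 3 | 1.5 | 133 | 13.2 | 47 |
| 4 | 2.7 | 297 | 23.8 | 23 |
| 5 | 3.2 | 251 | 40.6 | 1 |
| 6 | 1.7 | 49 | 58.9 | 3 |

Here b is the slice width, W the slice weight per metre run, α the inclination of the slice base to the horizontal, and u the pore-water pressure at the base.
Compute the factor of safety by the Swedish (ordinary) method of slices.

FS = 1.77

Ordinary method of slices: FS = Σ[c'·Δl_i + (W_i cosα_i − u_i·Δl_i)·tanφ'] / Σ W_i sinα_i, with Δl_i = b_i / cosα_i.
Slice 1: Δl = 1.8/cos(-2.0°) = 1.801 m; N'_1 = 39·cos(-2.0°) − 6·1.801 = 28.2; c'Δl = 31.34; W sinα = -1.4
Slice 2: Δl = 1.5/cos5.9° = 1.508 m; N'_2 = 88·cos5.9° − 7·1.508 = 77.0; c'Δl = 26.24; W sinα = 9.0
Slice 3: Δl = 1.5/cos13.2° = 1.541 m; N'_3 = 133·cos13.2° − 47·1.541 = 57.1; c'Δl = 26.81; W sinα = 30.4
Slice 4: Δl = 2.7/cos23.8° = 2.951 m; N'_4 = 297·cos23.8° − 23·2.951 = 203.9; c'Δl = 51.35; W sinα = 119.9
Slice 5: Δl = 3.2/cos40.6° = 4.215 m; N'_5 = 251·cos40.6° − 1·4.215 = 186.4; c'Δl = 73.33; W sinα = 163.3
Slice 6: Δl = 1.7/cos58.9° = 3.291 m; N'_6 = 49·cos58.9° − 3·3.291 = 15.4; c'Δl = 57.27; W sinα = 42.0
Σc'Δl = 266.3 kN/m; ΣN' = 567.9 kN/m; ΣW sinα = 363.2 kN/m
Resisting = 266.3 + 567.9·tan33.5° = 266.3 + 375.9 = 642.2 kN/m
FS = 642.2 / 363.2 = 1.768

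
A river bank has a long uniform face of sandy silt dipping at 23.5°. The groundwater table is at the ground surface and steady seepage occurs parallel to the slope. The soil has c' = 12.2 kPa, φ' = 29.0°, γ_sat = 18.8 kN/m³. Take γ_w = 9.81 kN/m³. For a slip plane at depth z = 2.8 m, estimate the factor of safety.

With seepage parallel to the slope and the water table at the surface, the effective normal stress on the slip plane uses the buoyant unit weight γ' = γ_sat − γ_w while the driving shear stress uses γ_sat:
FS = [c' + γ' z cos²β tanφ'] / [γ_sat z sinβ cosβ]
γ' = 18.8 − 9.81 = 8.99 kN/m³
Numerator = 12.2 + 8.99·2.8·cos²23.5°·tan29.0° = 12.2 + 8.99·2.8·0.8410·0.5543 = 23.935 kPa
Denominator = 18.8·2.8·sin23.5°·cos23.5° = 18.8·2.8·0.3987·0.9171 = 19.249 kPa
FS = 23.935 / 19.249 = 1.243

FS = 1.24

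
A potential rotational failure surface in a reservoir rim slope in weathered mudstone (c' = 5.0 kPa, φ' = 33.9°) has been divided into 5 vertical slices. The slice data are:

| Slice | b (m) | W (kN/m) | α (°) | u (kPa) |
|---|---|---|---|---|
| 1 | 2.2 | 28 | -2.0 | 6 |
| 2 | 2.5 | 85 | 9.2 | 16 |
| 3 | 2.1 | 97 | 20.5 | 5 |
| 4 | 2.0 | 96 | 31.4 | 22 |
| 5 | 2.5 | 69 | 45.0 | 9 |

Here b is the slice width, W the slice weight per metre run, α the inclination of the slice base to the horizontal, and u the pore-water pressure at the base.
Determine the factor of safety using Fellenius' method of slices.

FS = 1.30

Ordinary method of slices: FS = Σ[c'·Δl_i + (W_i cosα_i − u_i·Δl_i)·tanφ'] / Σ W_i sinα_i, with Δl_i = b_i / cosα_i.
Slice 1: Δl = 2.2/cos(-2.0°) = 2.201 m; N'_1 = 28·cos(-2.0°) − 6·2.201 = 14.8; c'Δl = 11.01; W sinα = -1.0
Slice 2: Δl = 2.5/cos9.2° = 2.533 m; N'_2 = 85·cos9.2° − 16·2.533 = 43.4; c'Δl = 12.66; W sinα = 13.6
Slice 3: Δl = 2.1/cos20.5° = 2.242 m; N'_3 = 97·cos20.5° − 5·2.242 = 79.6; c'Δl = 11.21; W sinα = 34.0
Slice 4: Δl = 2.0/cos31.4° = 2.343 m; N'_4 = 96·cos31.4° − 22·2.343 = 30.4; c'Δl = 11.72; W sinα = 50.0
Slice 5: Δl = 2.5/cos45.0° = 3.536 m; N'_5 = 69·cos45.0° − 9·3.536 = 17.0; c'Δl = 17.68; W sinα = 48.8
Σc'Δl = 64.3 kN/m; ΣN' = 185.2 kN/m; ΣW sinα = 145.4 kN/m
Resisting = 64.3 + 185.2·tan33.9° = 64.3 + 124.4 = 188.7 kN/m
FS = 188.7 / 145.4 = 1.298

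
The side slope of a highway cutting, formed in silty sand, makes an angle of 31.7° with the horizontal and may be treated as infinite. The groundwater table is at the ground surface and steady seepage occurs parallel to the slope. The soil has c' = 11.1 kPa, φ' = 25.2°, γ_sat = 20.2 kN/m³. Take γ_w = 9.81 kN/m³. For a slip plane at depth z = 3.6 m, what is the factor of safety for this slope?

FS = 0.73

With seepage parallel to the slope and the water table at the surface, the effective normal stress on the slip plane uses the buoyant unit weight γ' = γ_sat − γ_w while the driving shear stress uses γ_sat:
FS = [c' + γ' z cos²β tanφ'] / [γ_sat z sinβ cosβ]
γ' = 20.2 − 9.81 = 10.39 kN/m³
Numerator = 11.1 + 10.39·3.6·cos²31.7°·tan25.2° = 11.1 + 10.39·3.6·0.7239·0.4706 = 23.841 kPa
Denominator = 20.2·3.6·sin31.7°·cos31.7° = 20.2·3.6·0.5255·0.8508 = 32.511 kPa
FS = 23.841 / 32.511 = 0.733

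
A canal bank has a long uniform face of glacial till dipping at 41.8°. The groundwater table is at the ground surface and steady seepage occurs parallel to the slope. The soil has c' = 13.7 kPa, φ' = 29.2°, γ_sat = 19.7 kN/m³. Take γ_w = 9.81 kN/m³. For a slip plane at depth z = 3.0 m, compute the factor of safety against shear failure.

FS = 0.78

With seepage parallel to the slope and the water table at the surface, the effective normal stress on the slip plane uses the buoyant unit weight γ' = γ_sat − γ_w while the driving shear stress uses γ_sat:
FS = [c' + γ' z cos²β tanφ'] / [γ_sat z sinβ cosβ]
γ' = 19.7 − 9.81 = 9.89 kN/m³
Numerator = 13.7 + 9.89·3.0·cos²41.8°·tan29.2° = 13.7 + 9.89·3.0·0.5557·0.5589 = 22.915 kPa
Denominator = 19.7·3.0·sin41.8°·cos41.8° = 19.7·3.0·0.6665·0.7455 = 29.366 kPa
FS = 22.915 / 29.366 = 0.780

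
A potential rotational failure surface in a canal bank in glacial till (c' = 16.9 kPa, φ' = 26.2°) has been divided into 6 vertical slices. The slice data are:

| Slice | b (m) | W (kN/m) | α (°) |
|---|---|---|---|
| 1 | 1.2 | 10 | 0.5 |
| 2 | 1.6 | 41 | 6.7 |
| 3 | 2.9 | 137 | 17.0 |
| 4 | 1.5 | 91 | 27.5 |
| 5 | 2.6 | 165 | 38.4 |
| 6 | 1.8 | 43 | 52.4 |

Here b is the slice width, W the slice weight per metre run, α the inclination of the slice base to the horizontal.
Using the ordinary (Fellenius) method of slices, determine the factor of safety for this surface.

Ordinary method of slices: FS = Σ[c'·Δl_i + (W_i cosα_i)·tanφ'] / Σ W_i sinα_i, with Δl_i = b_i / cosα_i.
Slice 1: Δl = 1.2/cos0.5° = 1.200 m; N'_1 = 10·cos0.5° = 10.0; c'Δl = 20.28; W sinα = 0.1
Slice 2: Δl = 1.6/cos6.7° = 1.611 m; N'_2 = 41·cos6.7° = 40.7; c'Δl = 27.23; W sinα = 4.8
Slice 3: Δl = 2.9/cos17.0° = 3.033 m; N'_3 = 137·cos17.0° = 131.0; c'Δl = 51.25; W sinα = 40.1
Slice 4: Δl = 1.5/cos27.5° = 1.691 m; N'_4 = 91·cos27.5° = 80.7; c'Δl = 28.58; W sinα = 42.0
Slice 5: Δl = 2.6/cos38.4° = 3.318 m; N'_5 = 165·cos38.4° = 129.3; c'Δl = 56.07; W sinα = 102.5
Slice 6: Δl = 1.8/cos52.4° = 2.950 m; N'_6 = 43·cos52.4° = 26.2; c'Δl = 49.86; W sinα = 34.1
Σc'Δl = 233.3 kN/m; ΣN' = 418.0 kN/m; ΣW sinα = 223.5 kN/m
Resisting = 233.3 + 418.0·tan26.2° = 233.3 + 205.7 = 438.9 kN/m
FS = 438.9 / 223.5 = 1.964

FS = 1.96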